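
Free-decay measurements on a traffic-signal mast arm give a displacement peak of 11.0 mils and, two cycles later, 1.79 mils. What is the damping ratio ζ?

0.143

Logarithmic decrement δ = (1/n)·ln(x₀/x_n) = (1/2)·ln(11.0/1.79) = (1/2)·ln(6.145) = 0.9078.
ζ = δ/√(4π² + δ²) = 0.9078/√(39.48 + 0.824) = 0.9078/6.348 = 0.1430.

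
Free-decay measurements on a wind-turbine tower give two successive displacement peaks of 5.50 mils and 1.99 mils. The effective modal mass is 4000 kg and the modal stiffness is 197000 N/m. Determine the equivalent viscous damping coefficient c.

Logarithmic decrement δ = (1/n)·ln(x₀/x_n) = (1/1)·ln(5.50/1.99) = (1/1)·ln(2.764) = 1.017.
ζ = δ/√(4π² + δ²) = 1.017/√(39.48 + 1.03) = 1.017/6.365 = 0.1597.
c = ζ · 2√(km) = 0.1597 × 2√(197000 × 4000) = 0.1597 × 56140 = 8967 N·s/m.

8970 N·s/m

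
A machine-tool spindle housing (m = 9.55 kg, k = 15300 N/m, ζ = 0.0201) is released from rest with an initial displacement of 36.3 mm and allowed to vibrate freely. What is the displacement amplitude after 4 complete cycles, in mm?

Logarithmic decrement δ = 2πζ/√(1 − ζ²) = 2π × 0.02010/√(1 − 0.000404) = 0.1263.
After n cycles, x_n/x₀ = e^(−nδ), so x_4 = 36.3 × e^(−4 × 0.1263) = 36.3 × 0.6033 = 21.90 mm.

21.9 mm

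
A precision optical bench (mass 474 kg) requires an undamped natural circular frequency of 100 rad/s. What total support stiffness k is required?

k = m·ω_n² = 474 × 100.0² = 474 × 10000 = 4740000 N/m.

4740000 N/m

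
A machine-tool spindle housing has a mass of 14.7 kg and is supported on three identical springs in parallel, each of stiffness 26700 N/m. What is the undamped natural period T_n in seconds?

0.0851 s

Parallel springs add: k_eq = 3 × 26700 = 80100 N/m.
ω_n = √(k_eq/m) = √(80100/14.7) = √5449 = 73.82 rad/s.
T_n = 2π/ω_n = 6.283/73.82 = 0.08512 s.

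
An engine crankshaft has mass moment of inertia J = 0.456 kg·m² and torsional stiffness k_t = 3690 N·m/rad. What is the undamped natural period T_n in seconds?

ω_n = √(k_t/J) = √(3690/0.456) = √8092 = 89.96 rad/s.
T_n = 2π/ω_n = 6.283/89.96 = 0.06985 s.

0.0698 s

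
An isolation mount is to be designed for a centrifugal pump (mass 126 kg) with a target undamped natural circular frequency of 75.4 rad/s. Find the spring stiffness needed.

716000 N/m

k = m·ω_n² = 126 × 75.40² = 126 × 5685 = 716300 N/m.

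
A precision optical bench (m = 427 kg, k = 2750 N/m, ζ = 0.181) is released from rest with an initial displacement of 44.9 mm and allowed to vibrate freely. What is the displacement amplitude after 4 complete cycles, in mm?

Logarithmic decrement δ = 2πζ/√(1 − ζ²) = 2π × 0.1810/√(1 − 0.0328) = 1.156.
After n cycles, x_n/x₀ = e^(−nδ), so x_4 = 44.9 × e^(−4 × 1.156) = 44.9 × 0.009800 = 0.4400 mm.

0.440 mm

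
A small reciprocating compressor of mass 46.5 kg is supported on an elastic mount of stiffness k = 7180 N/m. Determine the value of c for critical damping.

1160 N·s/m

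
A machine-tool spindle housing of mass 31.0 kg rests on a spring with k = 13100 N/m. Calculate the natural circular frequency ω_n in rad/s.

ω_n = √(k/m) = √(13100/31.0) = √422.6 = 20.56 rad/s.

20.6 rad/s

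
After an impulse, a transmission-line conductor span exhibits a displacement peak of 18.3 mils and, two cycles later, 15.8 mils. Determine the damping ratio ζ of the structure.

0.0117

Logarithmic decrement δ = (1/n)·ln(x₀/x_n) = (1/2)·ln(18.3/15.8) = (1/2)·ln(1.158) = 0.07345.
ζ = δ/√(4π² + δ²) = 0.07345/√(39.48 + 0.00539) = 0.07345/6.284 = 0.01169.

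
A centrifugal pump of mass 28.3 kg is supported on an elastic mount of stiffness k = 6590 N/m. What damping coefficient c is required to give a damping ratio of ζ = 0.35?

302 N·s/m

c_c = 2√(k·m) = 2√(6590 × 28.3) = 863.7 N·s/m.
c = ζ·c_c = 0.35 × 863.7 = 302.3 N·s/m.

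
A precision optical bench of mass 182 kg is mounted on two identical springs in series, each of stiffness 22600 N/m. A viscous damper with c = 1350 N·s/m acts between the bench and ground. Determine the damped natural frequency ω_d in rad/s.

6.95 rad/s

Series springs: 1/k_eq = 2/22600, so k_eq = 22600/2 = 11300 N/m.
ω_n = √(k_eq/m) = √(11300/182) = 7.880 rad/s.
Critical damping c_c = 2√(k_eq·m) = 2√(11300 × 182) = 2868 N·s/m, so ζ = c/c_c = 1350/2868 = 0.4707.
ω_d = ω_n√(1 − ζ²) = 7.880 × √(1 − 0.222) = 6.952 rad/s.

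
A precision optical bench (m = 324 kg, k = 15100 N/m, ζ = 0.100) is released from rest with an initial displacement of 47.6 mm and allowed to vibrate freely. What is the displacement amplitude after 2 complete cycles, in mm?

13.5 mm

Logarithmic decrement δ = 2πζ/√(1 − ζ²) = 2π × 0.1000/√(1 − 0.0100) = 0.6315.
After n cycles, x_n/x₀ = e^(−nδ), so x_2 = 47.6 × e^(−2 × 0.6315) = 47.6 × 0.2828 = 13.46 mm.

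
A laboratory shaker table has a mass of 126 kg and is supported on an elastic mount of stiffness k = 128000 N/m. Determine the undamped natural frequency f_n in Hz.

5.07 Hz

ω_n = √(k/m) = √(128000/126) = √1016 = 31.87 rad/s.
f_n = ω_n/(2π) = 31.87/6.283 = 5.073 Hz.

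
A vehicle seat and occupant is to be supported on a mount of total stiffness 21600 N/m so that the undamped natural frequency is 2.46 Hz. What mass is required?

90.4 kg

ω_n = 2πf_n = 2π × 2.46 = 15.46 rad/s.
m = k/ω_n² = 21600/15.46² = 21600/238.9 = 90.41 kg.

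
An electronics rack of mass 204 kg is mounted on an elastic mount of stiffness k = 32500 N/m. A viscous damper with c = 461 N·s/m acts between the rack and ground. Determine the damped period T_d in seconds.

0.500 s

ω_n = √(k/m) = √(32500/204) = 12.62 rad/s.
Critical damping c_c = 2√(k·m) = 2√(32500 × 204) = 5150 N·s/m, so ζ = c/c_c = 461/5150 = 0.08952.
ω_d = ω_n√(1 − ζ²) = 12.62 × √(1 − 0.00801) = 12.57 rad/s.
T_d = 2π/ω_d = 0.4998 s.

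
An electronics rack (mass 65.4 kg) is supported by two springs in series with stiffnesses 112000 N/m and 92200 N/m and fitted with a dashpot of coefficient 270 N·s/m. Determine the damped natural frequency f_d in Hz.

4.41 Hz

Series springs: 1/k_eq = 1/112000 + 1/92200 = 1.977×10^-5, so k_eq = 50570 N/m.
ω_n = √(k_eq/m) = √(50570/65.4) = 27.81 rad/s.
Critical damping c_c = 2√(k_eq·m) = 2√(50570 × 65.4) = 3637 N·s/m, so ζ = c/c_c = 270/3637 = 0.07423.
ω_d = ω_n√(1 − ζ²) = 27.81 × √(1 − 0.00551) = 27.73 rad/s.
f_d = ω_d/(2π) = 4.413 Hz.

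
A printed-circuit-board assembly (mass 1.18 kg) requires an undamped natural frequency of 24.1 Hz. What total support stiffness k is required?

ω_n = 2πf_n = 2π × 24.1 = 151.4 rad/s.
k = m·ω_n² = 1.18 × 151.4² = 1.18 × 22930 = 27060 N/m.

27100 N/m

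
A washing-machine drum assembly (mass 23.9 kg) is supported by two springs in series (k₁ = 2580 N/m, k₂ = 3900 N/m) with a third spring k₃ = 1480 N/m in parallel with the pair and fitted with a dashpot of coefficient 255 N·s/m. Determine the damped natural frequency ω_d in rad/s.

9.92 rad/s

Series pair: k_s = k₁k₂/(k₁+k₂) = (2580)(3900)/(2580 + 3900) = 1553 N/m. In parallel with k₃: k_eq = 1553 + 1480 = 3033 N/m.
ω_n = √(k_eq/m) = √(3033/23.9) = 11.26 rad/s.
Critical damping c_c = 2√(k_eq·m) = 2√(3033 × 23.9) = 538.5 N·s/m, so ζ = c/c_c = 255/538.5 = 0.4736.
ω_d = ω_n√(1 − ζ²) = 11.26 × √(1 − 0.224) = 9.921 rad/s.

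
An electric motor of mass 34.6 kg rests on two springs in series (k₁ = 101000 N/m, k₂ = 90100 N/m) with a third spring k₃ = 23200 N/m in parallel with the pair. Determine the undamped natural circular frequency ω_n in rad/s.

Series pair: k_s = k₁k₂/(k₁+k₂) = (101000)(90100)/(101000 + 90100) = 47620 N/m. In parallel with k₃: k_eq = 47620 + 23200 = 70820 N/m.
ω_n = √(k_eq/m) = √(70820/34.6) = √2047 = 45.24 rad/s.

45.2 rad/s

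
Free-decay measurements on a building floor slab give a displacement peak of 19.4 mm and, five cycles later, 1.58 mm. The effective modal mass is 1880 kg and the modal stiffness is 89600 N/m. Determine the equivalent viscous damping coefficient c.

Logarithmic decrement δ = (1/n)·ln(x₀/x_n) = (1/5)·ln(19.4/1.58) = (1/5)·ln(12.28) = 0.5016.
ζ = δ/√(4π² + δ²) = 0.5016/√(39.48 + 0.252) = 0.5016/6.303 = 0.07957.
c = ζ · 2√(km) = 0.07957 × 2√(89600 × 1880) = 0.07957 × 25960 = 2066 N·s/m.

2070 N·s/m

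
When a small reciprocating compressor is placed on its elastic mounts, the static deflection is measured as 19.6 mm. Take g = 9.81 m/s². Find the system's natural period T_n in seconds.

ω_n = √(g/δ_st) = √(9.81/0.0196) = √500.5 = 22.37 rad/s.
T_n = 2π/ω_n = 6.283/22.37 = 0.2808 s.

0.281 s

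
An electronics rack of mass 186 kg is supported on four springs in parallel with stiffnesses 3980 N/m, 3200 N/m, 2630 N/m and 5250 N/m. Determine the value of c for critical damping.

3350 N·s/m

Parallel springs add: k_eq = 3980 + 3200 + 2630 + 5250 = 15060 N/m.
c_c = 2√(k_eq·m) = 2√(15060 × 186) = 2 × 1674 = 3347 N·s/m.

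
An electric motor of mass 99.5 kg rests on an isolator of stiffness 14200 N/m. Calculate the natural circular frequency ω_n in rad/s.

ω_n = √(k/m) = √(14200/99.5) = √142.7 = 11.95 rad/s.

11.9 rad/s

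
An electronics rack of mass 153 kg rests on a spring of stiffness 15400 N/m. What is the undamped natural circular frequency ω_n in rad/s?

ω_n = √(k/m) = √(15400/153) = √100.7 = 10.03 rad/s.

10.0 rad/s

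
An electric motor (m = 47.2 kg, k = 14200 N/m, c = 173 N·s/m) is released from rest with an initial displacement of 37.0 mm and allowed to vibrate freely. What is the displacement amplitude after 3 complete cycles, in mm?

ζ = c/(2√(km)) = 173/(2√(14200 × 47.2)) = 173/1637 = 0.1057.
Logarithmic decrement δ = 2πζ/√(1 − ζ²) = 2π × 0.1057/√(1 − 0.0112) = 0.6676.
After n cycles, x_n/x₀ = e^(−nδ), so x_3 = 37.0 × e^(−3 × 0.6676) = 37.0 × 0.1350 = 4.993 mm.

4.99 mm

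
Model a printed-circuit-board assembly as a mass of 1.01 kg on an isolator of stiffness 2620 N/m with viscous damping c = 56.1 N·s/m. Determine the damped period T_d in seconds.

0.147 s

ω_n = √(k/m) = √(2620/1.01) = 50.93 rad/s.
Critical damping c_c = 2√(k·m) = 2√(2620 × 1.01) = 102.9 N·s/m, so ζ = c/c_c = 56.1/102.9 = 0.5453.
ω_d = ω_n√(1 − ζ²) = 50.93 × √(1 − 0.297) = 42.69 rad/s.
T_d = 2π/ω_d = 0.1472 s.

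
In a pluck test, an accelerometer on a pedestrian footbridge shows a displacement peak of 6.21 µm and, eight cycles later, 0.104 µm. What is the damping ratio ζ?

0.0811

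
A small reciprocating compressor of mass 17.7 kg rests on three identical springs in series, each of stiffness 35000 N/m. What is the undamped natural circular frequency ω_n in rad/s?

25.7 rad/s

Series springs: 1/k_eq = 3/35000, so k_eq = 35000/3 = 11670 N/m.
ω_n = √(k_eq/m) = √(11670/17.7) = √659.1 = 25.67 rad/s.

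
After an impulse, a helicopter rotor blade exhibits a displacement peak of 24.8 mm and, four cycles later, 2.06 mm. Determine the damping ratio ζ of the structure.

Logarithmic decrement δ = (1/n)·ln(x₀/x_n) = (1/4)·ln(24.8/2.06) = (1/4)·ln(12.04) = 0.6220.
ζ = δ/√(4π² + δ²) = 0.6220/√(39.48 + 0.387) = 0.6220/6.314 = 0.09852.

0.0985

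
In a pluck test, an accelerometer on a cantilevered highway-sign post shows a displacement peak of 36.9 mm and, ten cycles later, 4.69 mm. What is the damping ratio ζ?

Logarithmic decrement δ = (1/n)·ln(x₀/x_n) = (1/10)·ln(36.9/4.69) = (1/10)·ln(7.868) = 0.2063.
ζ = δ/√(4π² + δ²) = 0.2063/√(39.48 + 0.0426) = 0.2063/6.287 = 0.03281.

0.0328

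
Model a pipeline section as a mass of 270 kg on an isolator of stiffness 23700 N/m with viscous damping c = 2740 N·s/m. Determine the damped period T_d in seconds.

ω_n = √(k/m) = √(23700/270) = 9.369 rad/s.
Critical damping c_c = 2√(k·m) = 2√(23700 × 270) = 5059 N·s/m, so ζ = c/c_c = 2740/5059 = 0.5416.
ω_d = ω_n√(1 − ζ²) = 9.369 × √(1 − 0.293) = 7.876 rad/s.
T_d = 2π/ω_d = 0.7978 s.

0.798 s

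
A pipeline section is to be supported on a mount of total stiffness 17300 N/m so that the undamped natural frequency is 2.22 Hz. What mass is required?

88.9 kg

ω_n = 2πf_n = 2π × 2.22 = 13.95 rad/s.
m = k/ω_n² = 17300/13.95² = 17300/194.6 = 88.92 kg.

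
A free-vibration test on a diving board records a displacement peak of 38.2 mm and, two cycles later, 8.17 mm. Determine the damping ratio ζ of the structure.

0.122

Logarithmic decrement δ = (1/n)·ln(x₀/x_n) = (1/2)·ln(38.2/8.17) = (1/2)·ln(4.676) = 0.7712.
ζ = δ/√(4π² + δ²) = 0.7712/√(39.48 + 0.595) = 0.7712/6.330 = 0.1218.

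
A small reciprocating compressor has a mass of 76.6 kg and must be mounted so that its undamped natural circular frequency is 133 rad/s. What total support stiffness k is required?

1350000 N/m

k = m·ω_n² = 76.6 × 133.0² = 76.6 × 17690 = 1355000 N/m.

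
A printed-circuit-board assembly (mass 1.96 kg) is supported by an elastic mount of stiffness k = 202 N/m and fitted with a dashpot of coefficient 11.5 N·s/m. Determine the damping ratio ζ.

0.289

ω_n = √(k/m) = √(202.0/1.96) = 10.15 rad/s.
Critical damping c_c = 2√(k·m) = 2√(202.0 × 1.96) = 39.80 N·s/m, so ζ = c/c_c = 11.5/39.80 = 0.2890.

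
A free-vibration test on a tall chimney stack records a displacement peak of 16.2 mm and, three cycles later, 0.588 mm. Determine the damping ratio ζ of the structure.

0.173

Logarithmic decrement δ = (1/n)·ln(x₀/x_n) = (1/3)·ln(16.2/0.588) = (1/3)·ln(27.55) = 1.105.
ζ = δ/√(4π² + δ²) = 1.105/√(39.48 + 1.22) = 1.105/6.380 = 0.1733.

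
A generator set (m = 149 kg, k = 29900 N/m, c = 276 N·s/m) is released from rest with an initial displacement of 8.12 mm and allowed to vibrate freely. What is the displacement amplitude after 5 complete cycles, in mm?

ζ = c/(2√(km)) = 276/(2√(29900 × 149)) = 276/4221 = 0.06538.
Logarithmic decrement δ = 2πζ/√(1 − ζ²) = 2π × 0.06538/√(1 − 0.00427) = 0.4117.
After n cycles, x_n/x₀ = e^(−nδ), so x_5 = 8.12 × e^(−5 × 0.4117) = 8.12 × 0.1277 = 1.037 mm.

1.04 mm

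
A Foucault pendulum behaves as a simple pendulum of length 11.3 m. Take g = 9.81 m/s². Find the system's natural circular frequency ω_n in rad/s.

For a simple pendulum ω_n = √(g/L) = √(9.81/11.3) = √0.8681 = 0.9317 rad/s.

0.932 rad/s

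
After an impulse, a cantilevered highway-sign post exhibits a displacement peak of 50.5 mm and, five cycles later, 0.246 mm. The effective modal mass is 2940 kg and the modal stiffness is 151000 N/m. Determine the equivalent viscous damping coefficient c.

7040 N·s/m

Logarithmic decrement δ = (1/n)·ln(x₀/x_n) = (1/5)·ln(50.5/0.246) = (1/5)·ln(205.3) = 1.065.
ζ = δ/√(4π² + δ²) = 1.065/√(39.48 + 1.13) = 1.065/6.373 = 0.1671.
c = ζ · 2√(km) = 0.1671 × 2√(151000 × 2940) = 0.1671 × 42140 = 7041 N·s/m.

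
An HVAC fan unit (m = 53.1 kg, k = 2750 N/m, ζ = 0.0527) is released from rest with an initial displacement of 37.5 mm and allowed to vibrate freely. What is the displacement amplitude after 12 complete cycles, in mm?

Logarithmic decrement δ = 2πζ/√(1 − ζ²) = 2π × 0.05270/√(1 − 0.00278) = 0.3316.
After n cycles, x_n/x₀ = e^(−nδ), so x_12 = 37.5 × e^(−12 × 0.3316) = 37.5 × 0.01870 = 0.7014 mm.

0.701 mm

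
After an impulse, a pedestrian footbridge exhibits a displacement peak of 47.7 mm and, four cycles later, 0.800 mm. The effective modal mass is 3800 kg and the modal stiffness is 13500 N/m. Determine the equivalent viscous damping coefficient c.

Logarithmic decrement δ = (1/n)·ln(x₀/x_n) = (1/4)·ln(47.7/0.800) = (1/4)·ln(59.62) = 1.022.
ζ = δ/√(4π² + δ²) = 1.022/√(39.48 + 1.04) = 1.022/6.366 = 0.1605.
c = ζ · 2√(km) = 0.1605 × 2√(13500 × 3800) = 0.1605 × 14320 = 2300 N·s/m.

2300 N·s/m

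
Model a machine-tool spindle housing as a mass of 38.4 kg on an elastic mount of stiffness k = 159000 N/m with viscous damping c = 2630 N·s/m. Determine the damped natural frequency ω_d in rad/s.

54.5 rad/s

ω_n = √(k/m) = √(159000/38.4) = 64.35 rad/s.
Critical damping c_c = 2√(k·m) = 2√(159000 × 38.4) = 4942 N·s/m, so ζ = c/c_c = 2630/4942 = 0.5322.
ω_d = ω_n√(1 − ζ²) = 64.35 × √(1 − 0.283) = 54.48 rad/s.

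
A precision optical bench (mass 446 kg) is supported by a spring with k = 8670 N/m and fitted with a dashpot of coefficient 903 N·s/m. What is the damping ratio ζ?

ω_n = √(k/m) = √(8670/446) = 4.409 rad/s.
Critical damping c_c = 2√(k·m) = 2√(8670 × 446) = 3933 N·s/m, so ζ = c/c_c = 903/3933 = 0.2296.

0.230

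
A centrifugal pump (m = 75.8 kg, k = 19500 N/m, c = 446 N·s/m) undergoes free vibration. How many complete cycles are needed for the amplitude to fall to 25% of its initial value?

2 cycles

ζ = c/(2√(km)) = 446/(2√(19500 × 75.8)) = 446/2432 = 0.1834.
Logarithmic decrement δ = 2πζ/√(1 − ζ²) = 2π × 0.1834/√(1 − 0.0336) = 1.172.
x_n/x₀ = e^(−nδ) ≤ 0.25; take ln: n ≥ ln(1/0.25)/δ = 1.386/1.172 = 1.182.
So 2 complete cycles are required.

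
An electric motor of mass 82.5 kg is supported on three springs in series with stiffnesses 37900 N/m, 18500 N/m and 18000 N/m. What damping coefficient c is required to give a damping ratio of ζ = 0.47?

Series springs: 1/k_eq = 1/37900 + 1/18500 + 1/18000 = 0.0001360, so k_eq = 7353 N/m.
c_c = 2√(k_eq·m) = 2√(7353 × 82.5) = 1558 N·s/m.
c = ζ·c_c = 0.47 × 1558 = 732.1 N·s/m.

732 N·s/m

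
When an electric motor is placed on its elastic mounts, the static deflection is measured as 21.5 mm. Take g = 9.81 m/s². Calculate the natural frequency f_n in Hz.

3.40 Hz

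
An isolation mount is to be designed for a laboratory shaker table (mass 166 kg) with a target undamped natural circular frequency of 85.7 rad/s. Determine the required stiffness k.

1220000 N/m

k = m·ω_n² = 166 × 85.70² = 166 × 7344 = 1219000 N/m.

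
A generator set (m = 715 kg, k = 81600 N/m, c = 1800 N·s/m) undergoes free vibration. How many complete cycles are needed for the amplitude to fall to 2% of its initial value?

6 cycles

ζ = c/(2√(km)) = 1800/(2√(81600 × 715)) = 1800/15280 = 0.1178.
Logarithmic decrement δ = 2πζ/√(1 − ζ²) = 2π × 0.1178/√(1 − 0.0139) = 0.7455.
x_n/x₀ = e^(−nδ) ≤ 0.02; take ln: n ≥ ln(1/0.02)/δ = 3.912/0.7455 = 5.247.
So 6 complete cycles are required.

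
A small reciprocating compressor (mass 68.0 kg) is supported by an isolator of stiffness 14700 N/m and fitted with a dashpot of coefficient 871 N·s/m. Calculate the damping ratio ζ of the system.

ω_n = √(k/m) = √(14700/68.0) = 14.70 rad/s.
Critical damping c_c = 2√(k·m) = 2√(14700 × 68.0) = 2000 N·s/m, so ζ = c/c_c = 871/2000 = 0.4356.

0.436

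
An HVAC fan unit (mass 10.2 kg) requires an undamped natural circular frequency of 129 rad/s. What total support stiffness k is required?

k = m·ω_n² = 10.2 × 129.0² = 10.2 × 16640 = 169700 N/m.

170000 N/m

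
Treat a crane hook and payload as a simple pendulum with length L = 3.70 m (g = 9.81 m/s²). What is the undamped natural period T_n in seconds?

3.86 s

For a simple pendulum ω_n = √(g/L) = √(9.81/3.70) = √2.651 = 1.628 rad/s.
T_n = 2π/ω_n = 6.283/1.628 = 3.859 s.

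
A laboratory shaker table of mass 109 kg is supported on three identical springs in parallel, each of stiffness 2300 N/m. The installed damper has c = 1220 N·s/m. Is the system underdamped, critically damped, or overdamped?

Parallel springs add: k_eq = 3 × 2300 = 6900 N/m.
c_c = 2√(k_eq·m) = 1734 N·s/m; ζ = c/c_c = 1220/1734 = 0.703.
Since ζ < 1 the system is underdamped.

underdamped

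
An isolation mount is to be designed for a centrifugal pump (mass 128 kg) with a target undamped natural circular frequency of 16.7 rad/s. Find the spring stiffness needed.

k = m·ω_n² = 128 × 16.70² = 128 × 278.9 = 35700 N/m.

35700 N/m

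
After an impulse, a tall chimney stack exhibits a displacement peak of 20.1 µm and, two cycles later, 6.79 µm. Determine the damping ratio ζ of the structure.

0.0860

Logarithmic decrement δ = (1/n)·ln(x₀/x_n) = (1/2)·ln(20.1/6.79) = (1/2)·ln(2.960) = 0.5426.
ζ = δ/√(4π² + δ²) = 0.5426/√(39.48 + 0.294) = 0.5426/6.307 = 0.08604.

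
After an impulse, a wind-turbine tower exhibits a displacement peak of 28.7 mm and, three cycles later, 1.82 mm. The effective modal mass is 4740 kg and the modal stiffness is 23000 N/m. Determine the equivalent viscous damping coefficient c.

3020 N·s/m

Logarithmic decrement δ = (1/n)·ln(x₀/x_n) = (1/3)·ln(28.7/1.82) = (1/3)·ln(15.77) = 0.9194.
ζ = δ/√(4π² + δ²) = 0.9194/√(39.48 + 0.845) = 0.9194/6.350 = 0.1448.
c = ζ · 2√(km) = 0.1448 × 2√(23000 × 4740) = 0.1448 × 20880 = 3023 N·s/m.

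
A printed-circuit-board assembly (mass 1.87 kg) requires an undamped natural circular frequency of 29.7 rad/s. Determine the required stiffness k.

k = m·ω_n² = 1.87 × 29.70² = 1.87 × 882.1 = 1650 N/m.

1650 N/m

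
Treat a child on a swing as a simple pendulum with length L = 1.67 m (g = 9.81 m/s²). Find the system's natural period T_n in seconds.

2.59 s

For a simple pendulum ω_n = √(g/L) = √(9.81/1.67) = √5.874 = 2.424 rad/s.
T_n = 2π/ω_n = 6.283/2.424 = 2.592 s.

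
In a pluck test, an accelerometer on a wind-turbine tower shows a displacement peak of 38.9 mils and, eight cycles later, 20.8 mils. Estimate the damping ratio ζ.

Logarithmic decrement δ = (1/n)·ln(x₀/x_n) = (1/8)·ln(38.9/20.8) = (1/8)·ln(1.870) = 0.07826.
ζ = δ/√(4π² + δ²) = 0.07826/√(39.48 + 0.00612) = 0.07826/6.284 = 0.01245.

0.0125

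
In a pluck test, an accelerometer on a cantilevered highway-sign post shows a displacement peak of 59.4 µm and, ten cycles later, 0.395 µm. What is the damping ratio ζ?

0.0795

Logarithmic decrement δ = (1/n)·ln(x₀/x_n) = (1/10)·ln(59.4/0.395) = (1/10)·ln(150.4) = 0.5013.
ζ = δ/√(4π² + δ²) = 0.5013/√(39.48 + 0.251) = 0.5013/6.303 = 0.07953.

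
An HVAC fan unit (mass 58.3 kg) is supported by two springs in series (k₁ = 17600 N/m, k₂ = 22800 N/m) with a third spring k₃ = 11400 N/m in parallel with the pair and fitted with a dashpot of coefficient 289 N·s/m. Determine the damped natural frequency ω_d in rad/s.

Series pair: k_s = k₁k₂/(k₁+k₂) = (17600)(22800)/(17600 + 22800) = 9933 N/m. In parallel with k₃: k_eq = 9933 + 11400 = 21330 N/m.
ω_n = √(k_eq/m) = √(21330/58.3) = 19.13 rad/s.
Critical damping c_c = 2√(k_eq·m) = 2√(21330 × 58.3) = 2230 N·s/m, so ζ = c/c_c = 289/2230 = 0.1296.
ω_d = ω_n√(1 − ζ²) = 19.13 × √(1 − 0.0168) = 18.97 rad/s.

19.0 rad/s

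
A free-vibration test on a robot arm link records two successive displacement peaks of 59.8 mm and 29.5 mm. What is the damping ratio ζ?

0.112

Logarithmic decrement δ = (1/n)·ln(x₀/x_n) = (1/1)·ln(59.8/29.5) = (1/1)·ln(2.027) = 0.7066.
ζ = δ/√(4π² + δ²) = 0.7066/√(39.48 + 0.499) = 0.7066/6.323 = 0.1118.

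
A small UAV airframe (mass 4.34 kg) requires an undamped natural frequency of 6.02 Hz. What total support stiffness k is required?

6210 N/m

ω_n = 2πf_n = 2π × 6.02 = 37.82 rad/s.
k = m·ω_n² = 4.34 × 37.82² = 4.34 × 1431 = 6209 N/m.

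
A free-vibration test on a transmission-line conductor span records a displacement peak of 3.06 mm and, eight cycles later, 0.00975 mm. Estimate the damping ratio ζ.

Logarithmic decrement δ = (1/n)·ln(x₀/x_n) = (1/8)·ln(3.06/0.00975) = (1/8)·ln(313.8) = 0.7186.
ζ = δ/√(4π² + δ²) = 0.7186/√(39.48 + 0.516) = 0.7186/6.324 = 0.1136.

0.114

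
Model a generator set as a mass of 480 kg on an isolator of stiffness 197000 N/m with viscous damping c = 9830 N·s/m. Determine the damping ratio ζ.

0.505

ω_n = √(k/m) = √(197000/480) = 20.26 rad/s.
Critical damping c_c = 2√(k·m) = 2√(197000 × 480) = 19450 N·s/m, so ζ = c/c_c = 9830/19450 = 0.5054.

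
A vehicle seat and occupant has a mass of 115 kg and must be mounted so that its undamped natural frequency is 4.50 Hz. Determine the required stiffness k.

ω_n = 2πf_n = 2π × 4.50 = 28.27 rad/s.
k = m·ω_n² = 115 × 28.27² = 115 × 799.4 = 91940 N/m.

91900 N/m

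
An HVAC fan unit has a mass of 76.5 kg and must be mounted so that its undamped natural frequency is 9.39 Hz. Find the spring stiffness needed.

ω_n = 2πf_n = 2π × 9.39 = 59.00 rad/s.
k = m·ω_n² = 76.5 × 59.00² = 76.5 × 3481 = 266300 N/m.

266000 N/m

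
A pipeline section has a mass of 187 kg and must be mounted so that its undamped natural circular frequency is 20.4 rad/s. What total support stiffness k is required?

k = m·ω_n² = 187 × 20.40² = 187 × 416.2 = 77820 N/m.

77800 N/m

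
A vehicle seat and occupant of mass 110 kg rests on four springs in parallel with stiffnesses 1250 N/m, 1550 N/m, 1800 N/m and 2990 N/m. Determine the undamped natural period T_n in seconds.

Parallel springs add: k_eq = 1250 + 1550 + 1800 + 2990 = 7590 N/m.
ω_n = √(k_eq/m) = √(7590/110) = √69.00 = 8.307 rad/s.
T_n = 2π/ω_n = 6.283/8.307 = 0.7564 s.

0.756 s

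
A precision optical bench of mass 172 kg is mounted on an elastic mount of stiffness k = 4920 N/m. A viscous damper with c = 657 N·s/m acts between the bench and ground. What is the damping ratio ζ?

0.357

ω_n = √(k/m) = √(4920/172) = 5.348 rad/s.
Critical damping c_c = 2√(k·m) = 2√(4920 × 172) = 1840 N·s/m, so ζ = c/c_c = 657/1840 = 0.3571.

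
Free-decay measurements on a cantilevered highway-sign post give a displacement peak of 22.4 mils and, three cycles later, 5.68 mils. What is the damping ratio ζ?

Logarithmic decrement δ = (1/n)·ln(x₀/x_n) = (1/3)·ln(22.4/5.68) = (1/3)·ln(3.944) = 0.4574.
ζ = δ/√(4π² + δ²) = 0.4574/√(39.48 + 0.209) = 0.4574/6.300 = 0.07260.

0.0726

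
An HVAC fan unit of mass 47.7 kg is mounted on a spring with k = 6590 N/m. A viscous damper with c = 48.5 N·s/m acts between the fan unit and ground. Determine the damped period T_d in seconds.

0.535 s

ω_n = √(k/m) = √(6590/47.7) = 11.75 rad/s.
Critical damping c_c = 2√(k·m) = 2√(6590 × 47.7) = 1121 N·s/m, so ζ = c/c_c = 48.5/1121 = 0.04325.
ω_d = ω_n√(1 − ζ²) = 11.75 × √(1 − 0.00187) = 11.74 rad/s.
T_d = 2π/ω_d = 0.5351 s.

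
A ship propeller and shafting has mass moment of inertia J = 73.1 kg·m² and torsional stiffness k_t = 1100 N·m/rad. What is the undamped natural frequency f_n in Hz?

ω_n = √(k_t/J) = √(1100/73.1) = √15.05 = 3.879 rad/s.
f_n = ω_n/(2π) = 3.879/6.283 = 0.6174 Hz.

0.617 Hz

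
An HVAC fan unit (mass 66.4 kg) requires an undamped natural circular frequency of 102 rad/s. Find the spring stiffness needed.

k = m·ω_n² = 66.4 × 102.0² = 66.4 × 10400 = 690800 N/m.

691000 N/m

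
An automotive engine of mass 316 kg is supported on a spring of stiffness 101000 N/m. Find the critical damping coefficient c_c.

11300 N·s/m

c_c = 2√(k·m) = 2√(101000 × 316) = 2 × 5649 = 11300 N·s/m.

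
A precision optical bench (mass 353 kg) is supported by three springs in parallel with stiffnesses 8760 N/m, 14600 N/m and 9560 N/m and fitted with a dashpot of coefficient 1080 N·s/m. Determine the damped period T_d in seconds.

0.659 s

Parallel springs add: k_eq = 8760 + 14600 + 9560 = 32920 N/m.
ω_n = √(k_eq/m) = √(32920/353) = 9.657 rad/s.
Critical damping c_c = 2√(k_eq·m) = 2√(32920 × 353) = 6818 N·s/m, so ζ = c/c_c = 1080/6818 = 0.1584.
ω_d = ω_n√(1 − ζ²) = 9.657 × √(1 − 0.0251) = 9.535 rad/s.
T_d = 2π/ω_d = 0.6590 s.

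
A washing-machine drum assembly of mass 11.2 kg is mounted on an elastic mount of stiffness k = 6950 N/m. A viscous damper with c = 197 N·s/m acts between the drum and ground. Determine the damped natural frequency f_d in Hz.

3.71 Hz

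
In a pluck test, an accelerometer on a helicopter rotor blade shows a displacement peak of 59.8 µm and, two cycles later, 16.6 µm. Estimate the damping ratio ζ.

0.101

Logarithmic decrement δ = (1/n)·ln(x₀/x_n) = (1/2)·ln(59.8/16.6) = (1/2)·ln(3.602) = 0.6408.
ζ = δ/√(4π² + δ²) = 0.6408/√(39.48 + 0.411) = 0.6408/6.316 = 0.1015.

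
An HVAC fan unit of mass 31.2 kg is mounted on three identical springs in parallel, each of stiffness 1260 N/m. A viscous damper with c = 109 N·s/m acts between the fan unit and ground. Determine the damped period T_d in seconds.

Parallel springs add: k_eq = 3 × 1260 = 3780 N/m.
ω_n = √(k_eq/m) = √(3780/31.2) = 11.01 rad/s.
Critical damping c_c = 2√(k_eq·m) = 2√(3780 × 31.2) = 686.8 N·s/m, so ζ = c/c_c = 109/686.8 = 0.1587.
ω_d = ω_n√(1 − ζ²) = 11.01 × √(1 − 0.0252) = 10.87 rad/s.
T_d = 2π/ω_d = 0.5782 s.

0.578 s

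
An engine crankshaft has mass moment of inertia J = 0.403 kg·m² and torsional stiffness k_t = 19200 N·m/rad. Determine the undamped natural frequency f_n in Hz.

34.7 Hz

ω_n = √(k_t/J) = √(19200/0.403) = √47640 = 218.3 rad/s.
f_n = ω_n/(2π) = 218.3/6.283 = 34.74 Hz.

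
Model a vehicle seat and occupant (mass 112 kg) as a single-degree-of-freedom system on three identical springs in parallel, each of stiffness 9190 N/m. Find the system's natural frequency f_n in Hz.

2.50 Hz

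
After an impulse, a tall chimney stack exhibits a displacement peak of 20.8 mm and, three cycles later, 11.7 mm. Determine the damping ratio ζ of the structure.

0.0305

Logarithmic decrement δ = (1/n)·ln(x₀/x_n) = (1/3)·ln(20.8/11.7) = (1/3)·ln(1.778) = 0.1918.
ζ = δ/√(4π² + δ²) = 0.1918/√(39.48 + 0.0368) = 0.1918/6.286 = 0.03051.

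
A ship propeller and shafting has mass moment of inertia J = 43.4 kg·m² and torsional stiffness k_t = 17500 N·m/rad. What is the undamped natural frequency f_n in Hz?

3.20 Hz

ω_n = √(k_t/J) = √(17500/43.4) = √403.2 = 20.08 rad/s.
f_n = ω_n/(2π) = 20.08/6.283 = 3.196 Hz.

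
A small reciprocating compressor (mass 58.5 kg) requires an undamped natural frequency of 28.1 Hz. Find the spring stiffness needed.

1820000 N/m

ω_n = 2πf_n = 2π × 28.1 = 176.6 rad/s.
k = m·ω_n² = 58.5 × 176.6² = 58.5 × 31170 = 1824000 N/m.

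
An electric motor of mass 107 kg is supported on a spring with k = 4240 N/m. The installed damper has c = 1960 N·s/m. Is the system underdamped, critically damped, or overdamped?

c_c = 2√(k·m) = 1347 N·s/m; ζ = c/c_c = 1960/1347 = 1.45.
Since ζ > 1 the system is overdamped.

overdamped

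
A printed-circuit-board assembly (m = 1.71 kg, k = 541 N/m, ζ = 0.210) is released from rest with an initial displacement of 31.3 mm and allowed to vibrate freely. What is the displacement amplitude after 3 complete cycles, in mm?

0.546 mm

Logarithmic decrement δ = 2πζ/√(1 − ζ²) = 2π × 0.2100/√(1 − 0.0441) = 1.350.
After n cycles, x_n/x₀ = e^(−nδ), so x_3 = 31.3 × e^(−3 × 1.350) = 31.3 × 0.01745 = 0.5460 mm.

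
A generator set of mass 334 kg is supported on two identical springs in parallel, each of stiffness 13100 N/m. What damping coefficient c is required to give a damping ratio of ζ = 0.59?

3490 N·s/m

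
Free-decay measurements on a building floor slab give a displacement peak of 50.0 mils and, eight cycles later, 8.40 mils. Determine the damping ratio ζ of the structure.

0.0355

Logarithmic decrement δ = (1/n)·ln(x₀/x_n) = (1/8)·ln(50.0/8.40) = (1/8)·ln(5.952) = 0.2230.
ζ = δ/√(4π² + δ²) = 0.2230/√(39.48 + 0.0497) = 0.2230/6.287 = 0.03547.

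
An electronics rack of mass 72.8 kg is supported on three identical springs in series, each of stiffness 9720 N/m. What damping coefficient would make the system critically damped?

971 N·s/m

Series springs: 1/k_eq = 3/9720, so k_eq = 9720/3 = 3240 N/m.
c_c = 2√(k_eq·m) = 2√(3240 × 72.8) = 2 × 485.7 = 971.3 N·s/m.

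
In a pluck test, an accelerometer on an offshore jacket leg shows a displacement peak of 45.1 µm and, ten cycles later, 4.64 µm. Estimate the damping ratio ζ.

Logarithmic decrement δ = (1/n)·ln(x₀/x_n) = (1/10)·ln(45.1/4.64) = (1/10)·ln(9.720) = 0.2274.
ζ = δ/√(4π² + δ²) = 0.2274/√(39.48 + 0.0517) = 0.2274/6.287 = 0.03617.

0.0362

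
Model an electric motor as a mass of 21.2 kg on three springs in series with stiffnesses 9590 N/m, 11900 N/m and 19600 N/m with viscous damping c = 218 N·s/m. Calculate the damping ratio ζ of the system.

Series springs: 1/k_eq = 1/9590 + 1/11900 + 1/19600 = 0.0002393, so k_eq = 4178 N/m.
ω_n = √(k_eq/m) = √(4178/21.2) = 14.04 rad/s.
Critical damping c_c = 2√(k_eq·m) = 2√(4178 × 21.2) = 595.3 N·s/m, so ζ = c/c_c = 218/595.3 = 0.3662.

0.366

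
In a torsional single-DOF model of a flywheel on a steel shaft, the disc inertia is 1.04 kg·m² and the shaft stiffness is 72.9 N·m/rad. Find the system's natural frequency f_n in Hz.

1.33 Hz

ω_n = √(k_t/J) = √(72.9/1.04) = √70.10 = 8.372 rad/s.
f_n = ω_n/(2π) = 8.372/6.283 = 1.333 Hz.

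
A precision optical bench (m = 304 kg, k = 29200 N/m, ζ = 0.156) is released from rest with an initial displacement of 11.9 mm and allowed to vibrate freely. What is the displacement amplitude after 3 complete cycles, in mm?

Logarithmic decrement δ = 2πζ/√(1 − ζ²) = 2π × 0.1560/√(1 − 0.0243) = 0.9923.
After n cycles, x_n/x₀ = e^(−nδ), so x_3 = 11.9 × e^(−3 × 0.9923) = 11.9 × 0.05095 = 0.6063 mm.

0.606 mm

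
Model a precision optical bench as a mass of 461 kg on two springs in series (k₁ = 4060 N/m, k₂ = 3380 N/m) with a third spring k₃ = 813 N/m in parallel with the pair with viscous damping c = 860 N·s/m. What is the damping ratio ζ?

0.388

Series pair: k_s = k₁k₂/(k₁+k₂) = (4060)(3380)/(4060 + 3380) = 1844 N/m. In parallel with k₃: k_eq = 1844 + 813 = 2657 N/m.
ω_n = √(k_eq/m) = √(2657/461) = 2.401 rad/s.
Critical damping c_c = 2√(k_eq·m) = 2√(2657 × 461) = 2214 N·s/m, so ζ = c/c_c = 860/2214 = 0.3885.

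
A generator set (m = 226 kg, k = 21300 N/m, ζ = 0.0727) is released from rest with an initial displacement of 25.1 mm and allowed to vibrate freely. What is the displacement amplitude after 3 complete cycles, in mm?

6.35 mm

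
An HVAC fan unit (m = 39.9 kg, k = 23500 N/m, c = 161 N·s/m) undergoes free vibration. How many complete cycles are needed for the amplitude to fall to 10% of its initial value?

5 cycles

ζ = c/(2√(km)) = 161/(2√(23500 × 39.9)) = 161/1937 = 0.08313.
Logarithmic decrement δ = 2πζ/√(1 − ζ²) = 2π × 0.08313/√(1 − 0.00691) = 0.5242.
x_n/x₀ = e^(−nδ) ≤ 0.1; take ln: n ≥ ln(1/0.1)/δ = 2.303/0.5242 = 4.393.
So 5 complete cycles are required.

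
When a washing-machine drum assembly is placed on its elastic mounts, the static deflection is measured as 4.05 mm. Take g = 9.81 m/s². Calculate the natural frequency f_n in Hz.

7.83 Hz

ω_n = √(g/δ_st) = √(9.81/0.00405) = √2422 = 49.22 rad/s.
f_n = ω_n/(2π) = 49.22/6.283 = 7.833 Hz.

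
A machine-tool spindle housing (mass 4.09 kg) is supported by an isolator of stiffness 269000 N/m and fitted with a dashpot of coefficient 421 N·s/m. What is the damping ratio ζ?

ω_n = √(k/m) = √(269000/4.09) = 256.5 rad/s.
Critical damping c_c = 2√(k·m) = 2√(269000 × 4.09) = 2098 N·s/m, so ζ = c/c_c = 421/2098 = 0.2007.

0.201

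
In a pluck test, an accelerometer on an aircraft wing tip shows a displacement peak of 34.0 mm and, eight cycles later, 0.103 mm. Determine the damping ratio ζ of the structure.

Logarithmic decrement δ = (1/n)·ln(x₀/x_n) = (1/8)·ln(34.0/0.103) = (1/8)·ln(330.1) = 0.7249.
ζ = δ/√(4π² + δ²) = 0.7249/√(39.48 + 0.526) = 0.7249/6.325 = 0.1146.

0.115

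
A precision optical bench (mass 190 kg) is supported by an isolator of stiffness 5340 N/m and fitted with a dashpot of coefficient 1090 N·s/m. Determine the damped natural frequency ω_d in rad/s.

4.46 rad/s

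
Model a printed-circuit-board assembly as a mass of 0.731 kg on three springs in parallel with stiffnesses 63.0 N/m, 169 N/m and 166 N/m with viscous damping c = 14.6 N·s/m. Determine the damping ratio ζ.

0.428

Parallel springs add: k_eq = 63.0 + 169 + 166 = 398.0 N/m.
ω_n = √(k_eq/m) = √(398.0/0.731) = 23.33 rad/s.
Critical damping c_c = 2√(k_eq·m) = 2√(398.0 × 0.731) = 34.11 N·s/m, so ζ = c/c_c = 14.6/34.11 = 0.4280.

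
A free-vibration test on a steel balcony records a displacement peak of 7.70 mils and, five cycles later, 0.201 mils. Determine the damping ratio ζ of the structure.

Logarithmic decrement δ = (1/n)·ln(x₀/x_n) = (1/5)·ln(7.70/0.201) = (1/5)·ln(38.31) = 0.7291.
ζ = δ/√(4π² + δ²) = 0.7291/√(39.48 + 0.532) = 0.7291/6.325 = 0.1153.

0.115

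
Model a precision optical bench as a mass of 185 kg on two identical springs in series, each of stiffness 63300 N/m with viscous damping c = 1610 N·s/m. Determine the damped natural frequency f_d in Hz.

Series springs: 1/k_eq = 2/63300, so k_eq = 63300/2 = 31650 N/m.
ω_n = √(k_eq/m) = √(31650/185) = 13.08 rad/s.
Critical damping c_c = 2√(k_eq·m) = 2√(31650 × 185) = 4840 N·s/m, so ζ = c/c_c = 1610/4840 = 0.3327.
ω_d = ω_n√(1 − ζ²) = 13.08 × √(1 − 0.111) = 12.33 rad/s.
f_d = ω_d/(2π) = 1.963 Hz.

1.96 Hz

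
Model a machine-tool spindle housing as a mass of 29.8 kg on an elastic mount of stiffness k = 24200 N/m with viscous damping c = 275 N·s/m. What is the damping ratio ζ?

0.162

ω_n = √(k/m) = √(24200/29.8) = 28.50 rad/s.
Critical damping c_c = 2√(k·m) = 2√(24200 × 29.8) = 1698 N·s/m, so ζ = c/c_c = 275/1698 = 0.1619.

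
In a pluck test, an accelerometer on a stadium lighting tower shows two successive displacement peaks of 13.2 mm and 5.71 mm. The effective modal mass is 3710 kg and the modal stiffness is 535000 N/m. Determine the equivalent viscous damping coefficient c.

Logarithmic decrement δ = (1/n)·ln(x₀/x_n) = (1/1)·ln(13.2/5.71) = (1/1)·ln(2.312) = 0.8380.
ζ = δ/√(4π² + δ²) = 0.8380/√(39.48 + 0.702) = 0.8380/6.339 = 0.1322.
c = ζ · 2√(km) = 0.1322 × 2√(535000 × 3710) = 0.1322 × 89100 = 11780 N·s/m.

11800 N·s/m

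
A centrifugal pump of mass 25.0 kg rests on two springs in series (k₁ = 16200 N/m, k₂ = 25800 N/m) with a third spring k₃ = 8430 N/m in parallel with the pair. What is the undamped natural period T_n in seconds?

0.232 s

Series pair: k_s = k₁k₂/(k₁+k₂) = (16200)(25800)/(16200 + 25800) = 9951 N/m. In parallel with k₃: k_eq = 9951 + 8430 = 18380 N/m.
ω_n = √(k_eq/m) = √(18380/25.0) = √735.3 = 27.12 rad/s.
T_n = 2π/ω_n = 6.283/27.12 = 0.2317 s.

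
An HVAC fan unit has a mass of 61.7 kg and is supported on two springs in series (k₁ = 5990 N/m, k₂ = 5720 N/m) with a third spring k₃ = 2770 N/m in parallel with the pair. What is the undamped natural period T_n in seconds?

0.654 s

Series pair: k_s = k₁k₂/(k₁+k₂) = (5990)(5720)/(5990 + 5720) = 2926 N/m. In parallel with k₃: k_eq = 2926 + 2770 = 5696 N/m.
ω_n = √(k_eq/m) = √(5696/61.7) = √92.32 = 9.608 rad/s.
T_n = 2π/ω_n = 6.283/9.608 = 0.6539 s.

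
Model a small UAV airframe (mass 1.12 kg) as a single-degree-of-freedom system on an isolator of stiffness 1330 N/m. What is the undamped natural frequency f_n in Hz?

ω_n = √(k/m) = √(1330/1.12) = √1188 = 34.46 rad/s.
f_n = ω_n/(2π) = 34.46/6.283 = 5.484 Hz.

5.48 Hz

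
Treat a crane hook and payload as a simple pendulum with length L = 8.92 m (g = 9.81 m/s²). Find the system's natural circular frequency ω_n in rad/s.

1.05 rad/s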